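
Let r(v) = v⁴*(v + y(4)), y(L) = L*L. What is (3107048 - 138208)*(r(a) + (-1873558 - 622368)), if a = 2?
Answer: -7409149919920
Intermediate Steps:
y(L) = L²
r(v) = v⁴*(16 + v) (r(v) = v⁴*(v + 4²) = v⁴*(v + 16) = v⁴*(16 + v))
(3107048 - 138208)*(r(a) + (-1873558 - 622368)) = (3107048 - 138208)*(2⁴*(16 + 2) + (-1873558 - 622368)) = 2968840*(16*18 - 2495926) = 2968840*(288 - 2495926) = 2968840*(-2495638) = -7409149919920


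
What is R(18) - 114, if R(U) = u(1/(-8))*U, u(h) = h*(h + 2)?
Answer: -3783/32 ≈ -118.22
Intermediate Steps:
u(h) = h*(2 + h)
R(U) = -15*U/64 (R(U) = ((2 + 1/(-8))/(-8))*U = (-(2 - ⅛)/8)*U = (-⅛*15/8)*U = -15*U/64)
R(18) - 114 = -15/64*18 - 114 = -135/32 - 114 = -3783/32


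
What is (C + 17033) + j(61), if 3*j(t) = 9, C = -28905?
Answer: -11869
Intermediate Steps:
j(t) = 3 (j(t) = (⅓)*9 = 3)
(C + 17033) + j(61) = (-28905 + 17033) + 3 = -11872 + 3 = -11869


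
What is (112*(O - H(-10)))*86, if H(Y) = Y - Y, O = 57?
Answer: 549024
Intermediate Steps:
H(Y) = 0
(112*(O - H(-10)))*86 = (112*(57 - 1*0))*86 = (112*(57 + 0))*86 = (112*57)*86 = 6384*86 = 549024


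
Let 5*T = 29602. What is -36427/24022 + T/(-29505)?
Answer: -6084992419/3543845550 ≈ -1.7171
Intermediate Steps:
T = 29602/5 (T = (⅕)*29602 = 29602/5 ≈ 5920.4)
-36427/24022 + T/(-29505) = -36427/24022 + (29602/5)/(-29505) = -36427*1/24022 + (29602/5)*(-1/29505) = -36427/24022 - 29602/147525 = -6084992419/3543845550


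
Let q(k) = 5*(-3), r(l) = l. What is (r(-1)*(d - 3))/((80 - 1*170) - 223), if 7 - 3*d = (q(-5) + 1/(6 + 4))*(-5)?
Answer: -51/626 ≈ -0.081470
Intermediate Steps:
q(k) = -15
d = -45/2 (d = 7/3 - (-15 + 1/(6 + 4))*(-5)/3 = 7/3 - (-15 + 1/10)*(-5)/3 = 7/3 - (-15 + ⅒)*(-5)/3 = 7/3 - (-149)*(-5)/30 = 7/3 - ⅓*149/2 = 7/3 - 149/6 = -45/2 ≈ -22.500)
(r(-1)*(d - 3))/((80 - 1*170) - 223) = (-(-45/2 - 3))/((80 - 1*170) - 223) = (-1*(-51/2))/((80 - 170) - 223) = (51/2)/(-90 - 223) = (51/2)/(-313) = -1/313*51/2 = -51/626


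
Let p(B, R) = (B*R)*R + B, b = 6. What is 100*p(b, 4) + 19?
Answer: 10219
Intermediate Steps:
p(B, R) = B + B*R² (p(B, R) = B*R² + B = B + B*R²)
100*p(b, 4) + 19 = 100*(6*(1 + 4²)) + 19 = 100*(6*(1 + 16)) + 19 = 100*(6*17) + 19 = 100*102 + 19 = 10200 + 19 = 10219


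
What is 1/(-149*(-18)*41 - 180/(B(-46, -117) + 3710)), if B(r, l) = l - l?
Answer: 371/40795884 ≈ 9.0941e-6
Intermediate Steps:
B(r, l) = 0
1/(-149*(-18)*41 - 180/(B(-46, -117) + 3710)) = 1/(-149*(-18)*41 - 180/(0 + 3710)) = 1/(2682*41 - 180/3710) = 1/(109962 - 180*1/3710) = 1/(109962 - 18/371) = 1/(40795884/371) = 371/40795884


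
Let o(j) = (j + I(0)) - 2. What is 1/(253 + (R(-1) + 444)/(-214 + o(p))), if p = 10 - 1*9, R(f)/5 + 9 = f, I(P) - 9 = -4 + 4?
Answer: 103/25862 ≈ 0.0039827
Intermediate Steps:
I(P) = 9 (I(P) = 9 + (-4 + 4) = 9 + 0 = 9)
R(f) = -45 + 5*f
p = 1 (p = 10 - 9 = 1)
o(j) = 7 + j (o(j) = (j + 9) - 2 = (9 + j) - 2 = 7 + j)
1/(253 + (R(-1) + 444)/(-214 + o(p))) = 1/(253 + ((-45 + 5*(-1)) + 444)/(-214 + (7 + 1))) = 1/(253 + ((-45 - 5) + 444)/(-214 + 8)) = 1/(253 + (-50 + 444)/(-206)) = 1/(253 + 394*(-1/206)) = 1/(253 - 197/103) = 1/(25862/103) = 103/25862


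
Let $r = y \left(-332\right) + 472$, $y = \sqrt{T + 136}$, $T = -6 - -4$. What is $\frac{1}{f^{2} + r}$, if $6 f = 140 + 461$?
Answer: $\frac{13614948}{123888004513} + \frac{430272 \sqrt{134}}{123888004513} \approx 0.0001501$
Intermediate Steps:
$T = -2$ ($T = -6 + 4 = -2$)
$y = \sqrt{134}$ ($y = \sqrt{-2 + 136} = \sqrt{134} \approx 11.576$)
$r = 472 - 332 \sqrt{134}$ ($r = \sqrt{134} \left(-332\right) + 472 = - 332 \sqrt{134} + 472 = 472 - 332 \sqrt{134} \approx -3371.2$)
$f = \frac{601}{6}$ ($f = \frac{140 + 461}{6} = \frac{1}{6} \cdot 601 = \frac{601}{6} \approx 100.17$)
$\frac{1}{f^{2} + r} = \frac{1}{\left(\frac{601}{6}\right)^{2} + \left(472 - 332 \sqrt{134}\right)} = \frac{1}{\frac{361201}{36} + \left(472 - 332 \sqrt{134}\right)} = \frac{1}{\frac{378193}{36} - 332 \sqrt{134}}$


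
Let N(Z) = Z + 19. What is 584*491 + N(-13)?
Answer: 286750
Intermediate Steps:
N(Z) = 19 + Z
584*491 + N(-13) = 584*491 + (19 - 13) = 286744 + 6 = 286750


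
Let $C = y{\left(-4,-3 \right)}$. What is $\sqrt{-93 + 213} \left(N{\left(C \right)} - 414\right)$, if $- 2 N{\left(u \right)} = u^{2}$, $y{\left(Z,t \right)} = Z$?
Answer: $- 844 \sqrt{30} \approx -4622.8$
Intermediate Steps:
$C = -4$
$N{\left(u \right)} = - \frac{u^{2}}{2}$
$\sqrt{-93 + 213} \left(N{\left(C \right)} - 414\right) = \sqrt{-93 + 213} \left(- \frac{\left(-4\right)^{2}}{2} - 414\right) = \sqrt{120} \left(\left(- \frac{1}{2}\right) 16 - 414\right) = 2 \sqrt{30} \left(-8 - 414\right) = 2 \sqrt{30} \left(-422\right) = - 844 \sqrt{30}$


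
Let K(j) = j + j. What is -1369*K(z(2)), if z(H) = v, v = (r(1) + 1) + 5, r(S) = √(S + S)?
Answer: -16428 - 2738*√2 ≈ -20300.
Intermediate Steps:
r(S) = √2*√S (r(S) = √(2*S) = √2*√S)
v = 6 + √2 (v = (√2*√1 + 1) + 5 = (√2*1 + 1) + 5 = (√2 + 1) + 5 = (1 + √2) + 5 = 6 + √2 ≈ 7.4142)
z(H) = 6 + √2
K(j) = 2*j
-1369*K(z(2)) = -2738*(6 + √2) = -1369*(12 + 2*√2) = -16428 - 2738*√2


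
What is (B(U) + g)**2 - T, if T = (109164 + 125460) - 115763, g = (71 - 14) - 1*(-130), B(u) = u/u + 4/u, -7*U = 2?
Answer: -88585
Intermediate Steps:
U = -2/7 (U = -1/7*2 = -2/7 ≈ -0.28571)
B(u) = 1 + 4/u
g = 187 (g = 57 + 130 = 187)
T = 118861 (T = 234624 - 115763 = 118861)
(B(U) + g)**2 - T = ((4 - 2/7)/(-2/7) + 187)**2 - 1*118861 = (-7/2*26/7 + 187)**2 - 118861 = (-13 + 187)**2 - 118861 = 174**2 - 118861 = 30276 - 118861 = -88585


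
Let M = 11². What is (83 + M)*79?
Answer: 16116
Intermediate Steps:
M = 121
(83 + M)*79 = (83 + 121)*79 = 204*79 = 16116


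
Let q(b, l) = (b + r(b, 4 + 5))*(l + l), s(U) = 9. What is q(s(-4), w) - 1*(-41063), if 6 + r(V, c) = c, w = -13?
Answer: 40751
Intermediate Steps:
r(V, c) = -6 + c
q(b, l) = 2*l*(3 + b) (q(b, l) = (b + (-6 + (4 + 5)))*(l + l) = (b + (-6 + 9))*(2*l) = (b + 3)*(2*l) = (3 + b)*(2*l) = 2*l*(3 + b))
q(s(-4), w) - 1*(-41063) = 2*(-13)*(3 + 9) - 1*(-41063) = 2*(-13)*12 + 41063 = -312 + 41063 = 40751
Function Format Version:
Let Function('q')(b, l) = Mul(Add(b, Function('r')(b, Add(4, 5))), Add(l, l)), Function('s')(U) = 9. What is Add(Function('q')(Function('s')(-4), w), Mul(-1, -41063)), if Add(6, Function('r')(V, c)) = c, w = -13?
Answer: 40751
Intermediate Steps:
Function('r')(V, c) = Add(-6, c)
Function('q')(b, l) = Mul(2, l, Add(3, b)) (Function('q')(b, l) = Mul(Add(b, Add(-6, Add(4, 5))), Add(l, l)) = Mul(Add(b, Add(-6, 9)), Mul(2, l)) = Mul(Add(b, 3), Mul(2, l)) = Mul(Add(3, b), Mul(2, l)) = Mul(2, l, Add(3, b)))
Add(Function('q')(Function('s')(-4), w), Mul(-1, -41063)) = Add(Mul(2, -13, Add(3, 9)), Mul(-1, -41063)) = Add(Mul(2, -13, 12), 41063) = Add(-312, 41063) = 40751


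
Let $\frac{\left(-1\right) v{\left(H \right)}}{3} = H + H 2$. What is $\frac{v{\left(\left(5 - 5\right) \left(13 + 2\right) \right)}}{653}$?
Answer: $0$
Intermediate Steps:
$v{\left(H \right)} = - 9 H$ ($v{\left(H \right)} = - 3 \left(H + H 2\right) = - 3 \left(H + 2 H\right) = - 3 \cdot 3 H = - 9 H$)
$\frac{v{\left(\left(5 - 5\right) \left(13 + 2\right) \right)}}{653} = \frac{\left(-9\right) \left(5 - 5\right) \left(13 + 2\right)}{653} = - 9 \cdot 0 \cdot 15 \cdot \frac{1}{653} = \left(-9\right) 0 \cdot \frac{1}{653} = 0 \cdot \frac{1}{653} = 0$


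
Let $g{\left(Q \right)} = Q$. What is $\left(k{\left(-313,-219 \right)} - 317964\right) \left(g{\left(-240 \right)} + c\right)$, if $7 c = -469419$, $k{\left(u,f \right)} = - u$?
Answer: $\frac{149645068449}{7} \approx 2.1378 \cdot 10^{10}$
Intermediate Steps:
$c = - \frac{469419}{7}$ ($c = \frac{1}{7} \left(-469419\right) = - \frac{469419}{7} \approx -67060.0$)
$\left(k{\left(-313,-219 \right)} - 317964\right) \left(g{\left(-240 \right)} + c\right) = \left(\left(-1\right) \left(-313\right) - 317964\right) \left(-240 - \frac{469419}{7}\right) = \left(313 - 317964\right) \left(- \frac{471099}{7}\right) = \left(-317651\right) \left(- \frac{471099}{7}\right) = \frac{149645068449}{7}$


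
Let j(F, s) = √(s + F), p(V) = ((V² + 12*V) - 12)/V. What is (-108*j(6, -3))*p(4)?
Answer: -1404*√3 ≈ -2431.8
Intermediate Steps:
p(V) = (-12 + V² + 12*V)/V
j(F, s) = √(F + s)
(-108*j(6, -3))*p(4) = (-108*√(6 - 3))*(12 + 4 - 12/4) = (-108*√3)*(12 + 4 - 12*¼) = (-108*√3)*(12 + 4 - 3) = -108*√3*13 = -1404*√3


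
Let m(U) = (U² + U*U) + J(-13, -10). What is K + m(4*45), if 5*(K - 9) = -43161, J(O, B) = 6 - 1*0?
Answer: 280914/5 ≈ 56183.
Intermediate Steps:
J(O, B) = 6 (J(O, B) = 6 + 0 = 6)
K = -43116/5 (K = 9 + (⅕)*(-43161) = 9 - 43161/5 = -43116/5 ≈ -8623.2)
m(U) = 6 + 2*U² (m(U) = (U² + U*U) + 6 = (U² + U²) + 6 = 2*U² + 6 = 6 + 2*U²)
K + m(4*45) = -43116/5 + (6 + 2*(4*45)²) = -43116/5 + (6 + 2*180²) = -43116/5 + (6 + 2*32400) = -43116/5 + (6 + 64800) = -43116/5 + 64806 = 280914/5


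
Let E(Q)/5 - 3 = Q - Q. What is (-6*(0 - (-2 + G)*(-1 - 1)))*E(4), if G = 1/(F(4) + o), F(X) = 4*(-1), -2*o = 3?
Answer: 4320/11 ≈ 392.73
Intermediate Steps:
o = -3/2 (o = -½*3 = -3/2 ≈ -1.5000)
F(X) = -4
E(Q) = 15 (E(Q) = 15 + 5*(Q - Q) = 15 + 5*0 = 15 + 0 = 15)
G = -2/11 (G = 1/(-4 - 3/2) = 1/(-11/2) = -2/11 ≈ -0.18182)
(-6*(0 - (-2 + G)*(-1 - 1)))*E(4) = -6*(0 - (-2 - 2/11)*(-1 - 1))*15 = -6*(0 - (-24)*(-2)/11)*15 = -6*(0 - 1*48/11)*15 = -6*(0 - 48/11)*15 = -6*(-48/11)*15 = (288/11)*15 = 4320/11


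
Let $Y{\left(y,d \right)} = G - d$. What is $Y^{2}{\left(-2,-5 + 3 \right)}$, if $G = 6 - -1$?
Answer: $81$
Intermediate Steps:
$G = 7$ ($G = 6 + 1 = 7$)
$Y{\left(y,d \right)} = 7 - d$
$Y^{2}{\left(-2,-5 + 3 \right)} = \left(7 - \left(-5 + 3\right)\right)^{2} = \left(7 - -2\right)^{2} = \left(7 + 2\right)^{2} = 9^{2} = 81$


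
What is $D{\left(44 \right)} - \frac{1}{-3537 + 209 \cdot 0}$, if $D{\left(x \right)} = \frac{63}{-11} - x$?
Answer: $- \frac{1934728}{38907} \approx -49.727$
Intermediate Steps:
$D{\left(x \right)} = - \frac{63}{11} - x$ ($D{\left(x \right)} = 63 \left(- \frac{1}{11}\right) - x = - \frac{63}{11} - x$)
$D{\left(44 \right)} - \frac{1}{-3537 + 209 \cdot 0} = \left(- \frac{63}{11} - 44\right) - \frac{1}{-3537 + 209 \cdot 0} = \left(- \frac{63}{11} - 44\right) - \frac{1}{-3537 + 0} = - \frac{547}{11} - \frac{1}{-3537} = - \frac{547}{11} - - \frac{1}{3537} = - \frac{547}{11} + \frac{1}{3537} = - \frac{1934728}{38907}$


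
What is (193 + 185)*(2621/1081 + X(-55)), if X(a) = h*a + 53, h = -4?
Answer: 112543452/1081 ≈ 1.0411e+5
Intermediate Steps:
X(a) = 53 - 4*a (X(a) = -4*a + 53 = 53 - 4*a)
(193 + 185)*(2621/1081 + X(-55)) = (193 + 185)*(2621/1081 + (53 - 4*(-55))) = 378*(2621*(1/1081) + (53 + 220)) = 378*(2621/1081 + 273) = 378*(297734/1081) = 112543452/1081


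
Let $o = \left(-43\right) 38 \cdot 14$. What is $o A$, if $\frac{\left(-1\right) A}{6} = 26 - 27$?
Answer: $-137256$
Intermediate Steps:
$A = 6$ ($A = - 6 \left(26 - 27\right) = \left(-6\right) \left(-1\right) = 6$)
$o = -22876$ ($o = \left(-1634\right) 14 = -22876$)
$o A = \left(-22876\right) 6 = -137256$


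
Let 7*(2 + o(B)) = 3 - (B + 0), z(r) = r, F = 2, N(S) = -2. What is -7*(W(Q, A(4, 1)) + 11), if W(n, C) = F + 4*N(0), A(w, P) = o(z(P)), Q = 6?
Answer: -35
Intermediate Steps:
o(B) = -11/7 - B/7 (o(B) = -2 + (3 - (B + 0))/7 = -2 + (3 - B)/7 = -2 + (3/7 - B/7) = -11/7 - B/7)
A(w, P) = -11/7 - P/7
W(n, C) = -6 (W(n, C) = 2 + 4*(-2) = 2 - 8 = -6)
-7*(W(Q, A(4, 1)) + 11) = -7*(-6 + 11) = -7*5 = -35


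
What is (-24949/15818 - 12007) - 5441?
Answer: -276017413/15818 ≈ -17450.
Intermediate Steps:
(-24949/15818 - 12007) - 5441 = -189951675/15818 - 5441 = -276017413/15818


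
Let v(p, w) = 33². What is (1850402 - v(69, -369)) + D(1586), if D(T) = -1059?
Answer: 1848254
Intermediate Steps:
v(p, w) = 1089
(1850402 - v(69, -369)) + D(1586) = (1850402 - 1*1089) - 1059 = (1850402 - 1089) - 1059 = 1849313 - 1059 = 1848254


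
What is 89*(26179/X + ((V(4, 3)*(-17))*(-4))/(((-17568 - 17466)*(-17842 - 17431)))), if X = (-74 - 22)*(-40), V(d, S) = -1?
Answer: 159956788154159/263627580160 ≈ 606.75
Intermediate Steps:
X = 3840 (X = -96*(-40) = 3840)
89*(26179/X + ((V(4, 3)*(-17))*(-4))/(((-17568 - 17466)*(-17842 - 17431)))) = 89*(26179/3840 + (-1*(-17)*(-4))/(((-17568 - 17466)*(-17842 - 17431)))) = 89*(26179*(1/3840) + (17*(-4))/((-35034*(-35273)))) = 89*(26179/3840 - 68/1235754282) = 89*(26179/3840 - 68*1/1235754282) = 89*(26179/3840 - 34/617877141) = 89*(1797267282631/263627580160) = 159956788154159/263627580160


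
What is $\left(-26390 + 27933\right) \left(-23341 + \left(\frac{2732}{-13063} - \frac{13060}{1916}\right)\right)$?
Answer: $- \frac{225421078810240}{6257177} \approx -3.6026 \cdot 10^{7}$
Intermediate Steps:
$\left(-26390 + 27933\right) \left(-23341 + \left(\frac{2732}{-13063} - \frac{13060}{1916}\right)\right) = 1543 \left(-23341 + \left(2732 \left(- \frac{1}{13063}\right) - \frac{3265}{479}\right)\right) = 1543 \left(-23341 - \frac{43959323}{6257177}\right) = 1543 \left(- \frac{146092727680}{6257177}\right) = - \frac{225421078810240}{6257177}$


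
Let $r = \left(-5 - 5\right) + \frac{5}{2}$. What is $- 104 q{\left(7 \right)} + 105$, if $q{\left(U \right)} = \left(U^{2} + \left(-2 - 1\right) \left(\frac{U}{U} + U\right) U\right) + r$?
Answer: $13261$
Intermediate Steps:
$r = - \frac{15}{2}$ ($r = -10 + 5 \cdot \frac{1}{2} = -10 + \frac{5}{2} = - \frac{15}{2} \approx -7.5$)
$q{\left(U \right)} = - \frac{15}{2} + U^{2} + U \left(-3 - 3 U\right)$ ($q{\left(U \right)} = \left(U^{2} + \left(-2 - 1\right) \left(\frac{U}{U} + U\right) U\right) - \frac{15}{2} = \left(U^{2} + - 3 \left(1 + U\right) U\right) - \frac{15}{2} = \left(U^{2} + \left(-3 - 3 U\right) U\right) - \frac{15}{2} = \left(U^{2} + U \left(-3 - 3 U\right)\right) - \frac{15}{2} = - \frac{15}{2} + U^{2} + U \left(-3 - 3 U\right)$)
$- 104 q{\left(7 \right)} + 105 = - 104 \left(- \frac{15}{2} - 21 - 2 \cdot 7^{2}\right) + 105 = - 104 \left(- \frac{15}{2} - 21 - 98\right) + 105 = \left(-104\right) \left(- \frac{253}{2}\right) + 105 = 13156 + 105 = 13261$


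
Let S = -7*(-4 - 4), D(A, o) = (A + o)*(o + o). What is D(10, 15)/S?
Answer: 375/28 ≈ 13.393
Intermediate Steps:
D(A, o) = 2*o*(A + o) (D(A, o) = (A + o)*(2*o) = 2*o*(A + o))
S = 56 (S = -7*(-8) = 56)
D(10, 15)/S = (2*15*(10 + 15))/56 = (2*15*25)*(1/56) = 750*(1/56) = 375/28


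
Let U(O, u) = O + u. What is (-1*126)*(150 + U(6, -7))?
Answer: -18774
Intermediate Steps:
(-1*126)*(150 + U(6, -7)) = (-1*126)*(150 + (6 - 7)) = -126*(150 - 1) = -126*149 = -18774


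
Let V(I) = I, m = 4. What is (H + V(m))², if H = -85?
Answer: 6561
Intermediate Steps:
(H + V(m))² = (-85 + 4)² = (-81)² = 6561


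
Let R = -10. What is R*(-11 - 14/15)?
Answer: 358/3 ≈ 119.33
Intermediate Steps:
R*(-11 - 14/15) = -10*(-11 - 14/15) = -10*(-179/15) = 358/3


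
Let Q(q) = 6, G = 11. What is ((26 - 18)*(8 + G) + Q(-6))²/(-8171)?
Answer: -24964/8171 ≈ -3.0552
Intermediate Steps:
((26 - 18)*(8 + G) + Q(-6))²/(-8171) = ((26 - 18)*(8 + 11) + 6)²/(-8171) = (8*19 + 6)²*(-1/8171) = (152 + 6)²*(-1/8171) = 158²*(-1/8171) = 24964*(-1/8171) = -24964/8171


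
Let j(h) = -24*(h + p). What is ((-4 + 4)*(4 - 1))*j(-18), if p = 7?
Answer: 0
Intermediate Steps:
j(h) = -168 - 24*h (j(h) = -24*(h + 7) = -24*(7 + h) = -168 - 24*h)
((-4 + 4)*(4 - 1))*j(-18) = ((-4 + 4)*(4 - 1))*(-168 - 24*(-18)) = (0*3)*(-168 + 432) = 0*264 = 0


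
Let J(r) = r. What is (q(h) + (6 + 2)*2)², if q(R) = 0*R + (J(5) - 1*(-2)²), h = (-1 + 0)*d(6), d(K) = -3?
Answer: 289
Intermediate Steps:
h = 3 (h = (-1 + 0)*(-3) = -1*(-3) = 3)
q(R) = 1 (q(R) = 0*R + (5 - 1*(-2)²) = 0 + (5 - 1*4) = 0 + (5 - 4) = 0 + 1 = 1)
(q(h) + (6 + 2)*2)² = (1 + (6 + 2)*2)² = (1 + 8*2)² = (1 + 16)² = 17² = 289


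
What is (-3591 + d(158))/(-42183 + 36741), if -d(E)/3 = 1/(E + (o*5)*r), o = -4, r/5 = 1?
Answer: 69427/105212 ≈ 0.65988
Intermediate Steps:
r = 5 (r = 5*1 = 5)
d(E) = -3/(-100 + E) (d(E) = -3/(E - 4*5*5) = -3/(E - 20*5) = -3/(E - 100) = -3/(-100 + E))
(-3591 + d(158))/(-42183 + 36741) = (-3591 - 3/(-100 + 158))/(-42183 + 36741) = (-3591 - 3/58)/(-5442) = (-3591 - 3*1/58)*(-1/5442) = (-3591 - 3/58)*(-1/5442) = -208281/58*(-1/5442) = 69427/105212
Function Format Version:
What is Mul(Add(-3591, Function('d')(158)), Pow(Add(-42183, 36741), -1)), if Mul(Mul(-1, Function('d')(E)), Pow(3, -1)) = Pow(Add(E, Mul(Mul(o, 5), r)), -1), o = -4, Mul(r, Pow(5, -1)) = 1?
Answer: Rational(69427, 105212) ≈ 0.65988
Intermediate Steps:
r = 5 (r = Mul(5, 1) = 5)
Function('d')(E) = Mul(-3, Pow(Add(-100, E), -1)) (Function('d')(E) = Mul(-3, Pow(Add(E, Mul(Mul(-4, 5), 5)), -1)) = Mul(-3, Pow(Add(E, Mul(-20, 5)), -1)) = Mul(-3, Pow(Add(E, -100), -1)) = Mul(-3, Pow(Add(-100, E), -1)))
Mul(Add(-3591, Function('d')(158)), Pow(Add(-42183, 36741), -1)) = Mul(Add(-3591, Mul(-3, Pow(Add(-100, 158), -1))), Pow(Add(-42183, 36741), -1)) = Mul(Add(-3591, Mul(-3, Pow(58, -1))), Pow(-5442, -1)) = Mul(Add(-3591, Mul(-3, Rational(1, 58))), Rational(-1, 5442)) = Mul(Add(-3591, Rational(-3, 58)), Rational(-1, 5442)) = Mul(Rational(-208281, 58), Rational(-1, 5442)) = Rational(69427, 105212)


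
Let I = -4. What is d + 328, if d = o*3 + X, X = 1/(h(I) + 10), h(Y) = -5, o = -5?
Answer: 1566/5 ≈ 313.20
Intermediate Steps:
X = ⅕ (X = 1/(-5 + 10) = 1/5 = ⅕ ≈ 0.20000)
d = -74/5 (d = -5*3 + ⅕ = -15 + ⅕ = -74/5 ≈ -14.800)
d + 328 = -74/5 + 328 = 1566/5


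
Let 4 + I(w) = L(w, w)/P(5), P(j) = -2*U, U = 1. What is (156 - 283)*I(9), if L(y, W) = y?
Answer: 2159/2 ≈ 1079.5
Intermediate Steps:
P(j) = -2 (P(j) = -2*1 = -2)
I(w) = -4 - w/2 (I(w) = -4 + w/(-2) = -4 + w*(-½) = -4 - w/2)
(156 - 283)*I(9) = (156 - 283)*(-4 - ½*9) = -127*(-4 - 9/2) = -127*(-17/2) = 2159/2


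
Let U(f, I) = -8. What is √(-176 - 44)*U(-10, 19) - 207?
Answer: -207 - 16*I*√55 ≈ -207.0 - 118.66*I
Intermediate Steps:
√(-176 - 44)*U(-10, 19) - 207 = √(-176 - 44)*(-8) - 207 = √(-220)*(-8) - 207 = (2*I*√55)*(-8) - 207 = -16*I*√55 - 207 = -207 - 16*I*√55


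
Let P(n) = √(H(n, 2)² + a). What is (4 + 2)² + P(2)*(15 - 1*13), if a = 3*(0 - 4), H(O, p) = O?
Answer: 36 + 4*I*√2 ≈ 36.0 + 5.6569*I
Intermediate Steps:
a = -12 (a = 3*(-4) = -12)
P(n) = √(-12 + n²) (P(n) = √(n² - 12) = √(-12 + n²))
(4 + 2)² + P(2)*(15 - 1*13) = (4 + 2)² + √(-12 + 2²)*(15 - 1*13) = 6² + √(-12 + 4)*(15 - 13) = 36 + √(-8)*2 = 36 + (2*I*√2)*2 = 36 + 4*I*√2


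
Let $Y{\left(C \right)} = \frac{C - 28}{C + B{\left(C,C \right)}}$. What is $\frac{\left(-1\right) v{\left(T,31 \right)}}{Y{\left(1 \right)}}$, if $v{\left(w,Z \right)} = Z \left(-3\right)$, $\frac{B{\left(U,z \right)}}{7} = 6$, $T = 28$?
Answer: $- \frac{1333}{9} \approx -148.11$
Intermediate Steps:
$B{\left(U,z \right)} = 42$ ($B{\left(U,z \right)} = 7 \cdot 6 = 42$)
$v{\left(w,Z \right)} = - 3 Z$
$Y{\left(C \right)} = \frac{-28 + C}{42 + C}$ ($Y{\left(C \right)} = \frac{C - 28}{C + 42} = \frac{-28 + C}{42 + C}$)
$\frac{\left(-1\right) v{\left(T,31 \right)}}{Y{\left(1 \right)}} = \frac{\left(-1\right) \left(\left(-3\right) 31\right)}{\frac{1}{42 + 1} \left(-28 + 1\right)} = \frac{\left(-1\right) \left(-93\right)}{\frac{1}{43} \left(-27\right)} = \frac{93}{\frac{1}{43} \left(-27\right)} = \frac{93}{- \frac{27}{43}} = 93 \left(- \frac{43}{27}\right) = - \frac{1333}{9}$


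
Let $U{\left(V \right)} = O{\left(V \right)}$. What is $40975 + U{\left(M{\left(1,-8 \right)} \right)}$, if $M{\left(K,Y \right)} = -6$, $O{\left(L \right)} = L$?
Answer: $40969$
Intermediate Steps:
$U{\left(V \right)} = V$
$40975 + U{\left(M{\left(1,-8 \right)} \right)} = 40975 - 6 = 40969$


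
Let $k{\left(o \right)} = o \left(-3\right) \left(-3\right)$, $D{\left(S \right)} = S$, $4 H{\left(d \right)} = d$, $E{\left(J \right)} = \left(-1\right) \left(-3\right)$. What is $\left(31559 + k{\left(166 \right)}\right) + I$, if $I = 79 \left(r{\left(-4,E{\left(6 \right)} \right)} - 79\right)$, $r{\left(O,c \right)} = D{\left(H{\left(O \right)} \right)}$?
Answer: $26733$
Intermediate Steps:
$E{\left(J \right)} = 3$
$H{\left(d \right)} = \frac{d}{4}$
$r{\left(O,c \right)} = \frac{O}{4}$
$I = -6320$ ($I = 79 \left(\frac{1}{4} \left(-4\right) - 79\right) = 79 \left(-1 - 79\right) = 79 \left(-80\right) = -6320$)
$k{\left(o \right)} = 9 o$ ($k{\left(o \right)} = - 3 o \left(-3\right) = 9 o$)
$\left(31559 + k{\left(166 \right)}\right) + I = \left(31559 + 9 \cdot 166\right) - 6320 = \left(31559 + 1494\right) - 6320 = 33053 - 6320 = 26733$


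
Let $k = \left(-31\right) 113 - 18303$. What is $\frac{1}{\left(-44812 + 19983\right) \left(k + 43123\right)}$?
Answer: $- \frac{1}{529279793} \approx -1.8894 \cdot 10^{-9}$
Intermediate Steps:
$k = -21806$ ($k = -3503 - 18303 = -21806$)
$\frac{1}{\left(-44812 + 19983\right) \left(k + 43123\right)} = \frac{1}{\left(-44812 + 19983\right) \left(-21806 + 43123\right)} = \frac{1}{\left(-24829\right) 21317} = \frac{1}{-529279793} = - \frac{1}{529279793}$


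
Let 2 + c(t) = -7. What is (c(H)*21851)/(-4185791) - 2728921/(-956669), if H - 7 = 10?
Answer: 11610830530382/4004416490179 ≈ 2.8995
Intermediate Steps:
H = 17 (H = 7 + 10 = 17)
c(t) = -9 (c(t) = -2 - 7 = -9)
(c(H)*21851)/(-4185791) - 2728921/(-956669) = -9*21851/(-4185791) - 2728921/(-956669) = -196659*(-1/4185791) - 2728921*(-1/956669) = 196659/4185791 + 2728921/956669 = 11610830530382/4004416490179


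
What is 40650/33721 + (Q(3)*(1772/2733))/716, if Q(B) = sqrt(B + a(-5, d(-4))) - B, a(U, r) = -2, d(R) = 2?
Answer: 19856387744/16496549247 ≈ 1.2037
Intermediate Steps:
Q(B) = sqrt(-2 + B) - B (Q(B) = sqrt(B - 2) - B = sqrt(-2 + B) - B)
40650/33721 + (Q(3)*(1772/2733))/716 = 40650/33721 + ((sqrt(-2 + 3) - 1*3)*(1772/2733))/716 = 40650*(1/33721) + ((sqrt(1) - 3)*(1772*(1/2733)))*(1/716) = 40650/33721 + ((1 - 3)*(1772/2733))*(1/716) = 40650/33721 - 2*1772/2733*(1/716) = 40650/33721 - 3544/2733*1/716 = 40650/33721 - 886/489207 = 19856387744/16496549247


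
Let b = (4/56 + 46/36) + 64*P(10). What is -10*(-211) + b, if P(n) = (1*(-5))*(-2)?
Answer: 173335/63 ≈ 2751.3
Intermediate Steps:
P(n) = 10 (P(n) = -5*(-2) = 10)
b = 40405/63 (b = (4/56 + 46/36) + 64*10 = (4*(1/56) + 46*(1/36)) + 640 = (1/14 + 23/18) + 640 = 85/63 + 640 = 40405/63 ≈ 641.35)
-10*(-211) + b = -10*(-211) + 40405/63 = 2110 + 40405/63 = 173335/63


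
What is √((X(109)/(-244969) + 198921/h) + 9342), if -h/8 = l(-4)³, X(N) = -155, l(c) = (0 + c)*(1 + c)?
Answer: √5158639212104988058/23517024 ≈ 96.580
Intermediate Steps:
l(c) = c*(1 + c)
h = -13824 (h = -8*(-64*(1 - 4)³) = -8*(-4*(-3))³ = -8*12³ = -8*1728 = -13824)
√((X(109)/(-244969) + 198921/h) + 9342) = √((-155/(-244969) + 198921/(-13824)) + 9342) = √((-155*(-1/244969) + 198921*(-1/13824)) + 9342) = √((155/244969 - 66307/4608) + 9342) = √(-16242445243/1128817152 + 9342) = √(10529167388741/1128817152) = √5158639212104988058/23517024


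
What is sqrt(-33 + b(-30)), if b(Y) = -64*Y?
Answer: sqrt(1887) ≈ 43.440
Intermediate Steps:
sqrt(-33 + b(-30)) = sqrt(-33 - 64*(-30)) = sqrt(-33 + 1920) = sqrt(1887)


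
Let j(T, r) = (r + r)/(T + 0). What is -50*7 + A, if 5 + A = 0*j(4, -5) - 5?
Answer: -360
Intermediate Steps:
j(T, r) = 2*r/T (j(T, r) = (2*r)/T = 2*r/T)
A = -10 (A = -5 + (0*(2*(-5)/4) - 5) = -5 + (0*(2*(-5)*(1/4)) - 5) = -5 + (0*(-5/2) - 5) = -5 + (0 - 5) = -5 - 5 = -10)
-50*7 + A = -50*7 - 10 = -350 - 10 = -360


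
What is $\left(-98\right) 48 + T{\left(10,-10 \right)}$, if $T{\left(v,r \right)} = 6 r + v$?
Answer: $-4754$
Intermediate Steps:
$T{\left(v,r \right)} = v + 6 r$
$\left(-98\right) 48 + T{\left(10,-10 \right)} = \left(-98\right) 48 + \left(10 + 6 \left(-10\right)\right) = -4704 + \left(10 - 60\right) = -4704 - 50 = -4754$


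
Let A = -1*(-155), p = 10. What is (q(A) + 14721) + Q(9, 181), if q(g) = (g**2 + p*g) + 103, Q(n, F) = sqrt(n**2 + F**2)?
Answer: 40399 + sqrt(32842) ≈ 40580.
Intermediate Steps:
Q(n, F) = sqrt(F**2 + n**2)
A = 155
q(g) = 103 + g**2 + 10*g (q(g) = (g**2 + 10*g) + 103 = 103 + g**2 + 10*g)
(q(A) + 14721) + Q(9, 181) = ((103 + 155**2 + 10*155) + 14721) + sqrt(181**2 + 9**2) = ((103 + 24025 + 1550) + 14721) + sqrt(32761 + 81) = (25678 + 14721) + sqrt(32842) = 40399 + sqrt(32842)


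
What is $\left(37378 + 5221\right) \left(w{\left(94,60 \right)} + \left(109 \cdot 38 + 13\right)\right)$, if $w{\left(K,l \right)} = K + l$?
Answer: $183559091$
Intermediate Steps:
$\left(37378 + 5221\right) \left(w{\left(94,60 \right)} + \left(109 \cdot 38 + 13\right)\right) = \left(37378 + 5221\right) \left(\left(94 + 60\right) + \left(109 \cdot 38 + 13\right)\right) = 42599 \left(154 + \left(4142 + 13\right)\right) = 42599 \left(154 + 4155\right) = 42599 \cdot 4309 = 183559091$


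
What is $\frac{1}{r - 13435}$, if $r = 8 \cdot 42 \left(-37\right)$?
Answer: $- \frac{1}{25867} \approx -3.8659 \cdot 10^{-5}$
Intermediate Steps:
$r = -12432$ ($r = 336 \left(-37\right) = -12432$)
$\frac{1}{r - 13435} = \frac{1}{-12432 - 13435} = \frac{1}{-25867} = - \frac{1}{25867}$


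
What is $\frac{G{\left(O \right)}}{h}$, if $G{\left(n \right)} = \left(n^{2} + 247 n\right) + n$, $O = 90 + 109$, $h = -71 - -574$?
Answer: $\frac{88953}{503} \approx 176.84$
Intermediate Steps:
$h = 503$ ($h = -71 + 574 = 503$)
$O = 199$
$G{\left(n \right)} = n^{2} + 248 n$
$\frac{G{\left(O \right)}}{h} = \frac{199 \left(248 + 199\right)}{503} = 199 \cdot 447 \cdot \frac{1}{503} = 88953 \cdot \frac{1}{503} = \frac{88953}{503}$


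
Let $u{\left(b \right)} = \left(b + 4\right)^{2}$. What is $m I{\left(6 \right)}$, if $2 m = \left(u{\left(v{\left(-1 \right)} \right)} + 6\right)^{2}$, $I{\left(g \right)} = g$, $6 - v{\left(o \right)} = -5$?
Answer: $160083$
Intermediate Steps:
$v{\left(o \right)} = 11$ ($v{\left(o \right)} = 6 - -5 = 6 + 5 = 11$)
$u{\left(b \right)} = \left(4 + b\right)^{2}$
$m = \frac{53361}{2}$ ($m = \frac{\left(\left(4 + 11\right)^{2} + 6\right)^{2}}{2} = \frac{\left(15^{2} + 6\right)^{2}}{2} = \frac{\left(225 + 6\right)^{2}}{2} = \frac{231^{2}}{2} = \frac{1}{2} \cdot 53361 = \frac{53361}{2} \approx 26681.0$)
$m I{\left(6 \right)} = \frac{53361}{2} \cdot 6 = 160083$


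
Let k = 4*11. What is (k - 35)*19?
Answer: 171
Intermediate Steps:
k = 44
(k - 35)*19 = (44 - 35)*19 = 9*19 = 171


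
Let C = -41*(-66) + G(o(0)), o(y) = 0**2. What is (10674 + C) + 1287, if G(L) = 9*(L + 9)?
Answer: 14748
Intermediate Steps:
o(y) = 0
G(L) = 81 + 9*L (G(L) = 9*(9 + L) = 81 + 9*L)
C = 2787 (C = -41*(-66) + (81 + 9*0) = 2706 + (81 + 0) = 2706 + 81 = 2787)
(10674 + C) + 1287 = (10674 + 2787) + 1287 = 13461 + 1287 = 14748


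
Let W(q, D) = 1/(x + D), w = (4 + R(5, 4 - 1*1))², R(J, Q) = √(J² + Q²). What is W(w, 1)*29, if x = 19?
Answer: 29/20 ≈ 1.4500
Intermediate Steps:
w = (4 + √34)² (w = (4 + √(5² + (4 - 1*1)²))² = (4 + √(25 + (4 - 1)²))² = (4 + √(25 + 3²))² = (4 + √(25 + 9))² = (4 + √34)² ≈ 96.648)
W(q, D) = 1/(19 + D)
W(w, 1)*29 = 29/(19 + 1) = 29/20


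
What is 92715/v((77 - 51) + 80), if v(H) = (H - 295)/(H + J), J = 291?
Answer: -1752755/9 ≈ -1.9475e+5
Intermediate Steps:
v(H) = (-295 + H)/(291 + H) (v(H) = (H - 295)/(H + 291) = (-295 + H)/(291 + H))
92715/v((77 - 51) + 80) = 92715/(((-295 + ((77 - 51) + 80))/(291 + ((77 - 51) + 80)))) = 92715/(((-295 + (26 + 80))/(291 + (26 + 80)))) = 92715/(((-295 + 106)/(291 + 106))) = 92715/((-189/397)) = 92715/(((1/397)*(-189))) = 92715/(-189/397) = 92715*(-397/189) = -1752755/9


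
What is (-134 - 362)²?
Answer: 246016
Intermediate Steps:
(-134 - 362)² = (-496)² = 246016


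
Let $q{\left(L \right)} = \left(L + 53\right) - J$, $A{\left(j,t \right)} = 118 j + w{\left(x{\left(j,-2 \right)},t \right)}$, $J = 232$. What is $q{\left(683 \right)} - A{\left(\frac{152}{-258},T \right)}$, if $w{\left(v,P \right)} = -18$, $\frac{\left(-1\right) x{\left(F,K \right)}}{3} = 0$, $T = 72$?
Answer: $\frac{76306}{129} \approx 591.52$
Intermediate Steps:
$x{\left(F,K \right)} = 0$ ($x{\left(F,K \right)} = \left(-3\right) 0 = 0$)
$A{\left(j,t \right)} = -18 + 118 j$ ($A{\left(j,t \right)} = 118 j - 18 = -18 + 118 j$)
$q{\left(L \right)} = -179 + L$ ($q{\left(L \right)} = \left(L + 53\right) - 232 = \left(53 + L\right) - 232 = -179 + L$)
$q{\left(683 \right)} - A{\left(\frac{152}{-258},T \right)} = \left(-179 + 683\right) - \left(-18 + 118 \frac{152}{-258}\right) = 504 - \left(-18 + 118 \cdot 152 \left(- \frac{1}{258}\right)\right) = 504 - \left(-18 + 118 \left(- \frac{76}{129}\right)\right) = 504 - \left(-18 - \frac{8968}{129}\right) = 504 - - \frac{11290}{129} = 504 + \frac{11290}{129} = \frac{76306}{129}$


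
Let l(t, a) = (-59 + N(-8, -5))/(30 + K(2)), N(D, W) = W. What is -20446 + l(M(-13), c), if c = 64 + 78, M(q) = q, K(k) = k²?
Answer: -347614/17 ≈ -20448.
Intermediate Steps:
c = 142
l(t, a) = -32/17 (l(t, a) = (-59 - 5)/(30 + 2²) = -64/(30 + 4) = -64/34 = -64*1/34 = -32/17)
-20446 + l(M(-13), c) = -20446 - 32/17 = -347614/17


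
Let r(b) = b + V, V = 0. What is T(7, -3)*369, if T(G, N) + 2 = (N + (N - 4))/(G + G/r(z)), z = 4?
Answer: -8118/7 ≈ -1159.7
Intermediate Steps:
r(b) = b (r(b) = b + 0 = b)
T(G, N) = -2 + 4*(-4 + 2*N)/(5*G) (T(G, N) = -2 + (N + (N - 4))/(G + G/4) = -2 + (N + (-4 + N))/(G + G*(¼)) = -2 + (-4 + 2*N)/(G + G/4) = -2 + (-4 + 2*N)/((5*G/4)) = -2 + (-4 + 2*N)*(4/(5*G)) = -2 + 4*(-4 + 2*N)/(5*G))
T(7, -3)*369 = ((⅖)*(-8 - 5*7 + 4*(-3))/7)*369 = ((⅖)*(⅐)*(-8 - 35 - 12))*369 = ((⅖)*(⅐)*(-55))*369 = -22/7*369 = -8118/7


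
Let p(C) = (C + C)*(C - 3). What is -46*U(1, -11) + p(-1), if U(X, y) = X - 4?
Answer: 146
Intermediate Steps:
U(X, y) = -4 + X
p(C) = 2*C*(-3 + C) (p(C) = (2*C)*(-3 + C) = 2*C*(-3 + C))
-46*U(1, -11) + p(-1) = -46*(-4 + 1) + 2*(-1)*(-3 - 1) = -46*(-3) + 2*(-1)*(-4) = 138 + 8 = 146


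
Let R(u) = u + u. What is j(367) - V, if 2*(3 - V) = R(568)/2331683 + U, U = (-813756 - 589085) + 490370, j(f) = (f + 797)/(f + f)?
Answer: -780829094430373/1711455322 ≈ -4.5624e+5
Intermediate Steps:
R(u) = 2*u
j(f) = (797 + f)/(2*f) (j(f) = (797 + f)/((2*f)) = (797 + f)*(1/(2*f)) = (797 + f)/(2*f))
U = -912471 (U = -1402841 + 490370 = -912471)
V = 2127607107655/4663366 (V = 3 - ((2*568)/2331683 - 912471)/2 = 3 - (1136*(1/2331683) - 912471)/2 = 3 - (1136/2331683 - 912471)/2 = 3 - 1/2*(-2127593117557/2331683) = 3 + 2127593117557/4663366 = 2127607107655/4663366 ≈ 4.5624e+5)
j(367) - V = (1/2)*(797 + 367)/367 - 1*2127607107655/4663366 = (1/2)*(1/367)*1164 - 2127607107655/4663366 = 582/367 - 2127607107655/4663366 = -780829094430373/1711455322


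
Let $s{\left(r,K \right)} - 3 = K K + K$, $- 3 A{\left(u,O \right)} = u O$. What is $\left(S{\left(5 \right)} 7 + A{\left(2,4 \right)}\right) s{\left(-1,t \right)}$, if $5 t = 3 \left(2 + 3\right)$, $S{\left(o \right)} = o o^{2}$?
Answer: $13085$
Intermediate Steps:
$A{\left(u,O \right)} = - \frac{O u}{3}$ ($A{\left(u,O \right)} = - \frac{u O}{3} = - \frac{O u}{3}$)
$S{\left(o \right)} = o^{3}$
$t = 3$ ($t = \frac{3 \left(2 + 3\right)}{5} = \frac{3 \cdot 5}{5} = \frac{1}{5} \cdot 15 = 3$)
$s{\left(r,K \right)} = 3 + K + K^{2}$ ($s{\left(r,K \right)} = 3 + \left(K K + K\right) = 3 + \left(K^{2} + K\right) = 3 + \left(K + K^{2}\right) = 3 + K + K^{2}$)
$\left(S{\left(5 \right)} 7 + A{\left(2,4 \right)}\right) s{\left(-1,t \right)} = \left(5^{3} \cdot 7 - \frac{4}{3} \cdot 2\right) \left(3 + 3 + 3^{2}\right) = \left(125 \cdot 7 - \frac{8}{3}\right) \left(3 + 3 + 9\right) = \left(875 - \frac{8}{3}\right) 15 = \frac{2617}{3} \cdot 15 = 13085$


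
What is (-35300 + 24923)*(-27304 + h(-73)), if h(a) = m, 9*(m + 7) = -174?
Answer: 283606869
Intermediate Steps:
m = -79/3 (m = -7 + (⅑)*(-174) = -7 - 58/3 = -79/3 ≈ -26.333)
h(a) = -79/3
(-35300 + 24923)*(-27304 + h(-73)) = (-35300 + 24923)*(-27304 - 79/3) = -10377*(-81991/3) = 283606869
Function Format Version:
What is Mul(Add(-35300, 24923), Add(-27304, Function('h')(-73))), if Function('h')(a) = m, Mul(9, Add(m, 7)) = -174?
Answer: 283606869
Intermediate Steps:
m = Rational(-79, 3) (m = Add(-7, Mul(Rational(1, 9), -174)) = Add(-7, Rational(-58, 3)) = Rational(-79, 3) ≈ -26.333)
Function('h')(a) = Rational(-79, 3)
Mul(Add(-35300, 24923), Add(-27304, Function('h')(-73))) = Mul(Add(-35300, 24923), Add(-27304, Rational(-79, 3))) = Mul(-10377, Rational(-81991, 3)) = 283606869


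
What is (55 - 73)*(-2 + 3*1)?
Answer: -18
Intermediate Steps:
(55 - 73)*(-2 + 3*1) = -18*(-2 + 3) = -18*1 = -18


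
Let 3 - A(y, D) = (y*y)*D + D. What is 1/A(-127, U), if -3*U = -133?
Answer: -3/2145281 ≈ -1.3984e-6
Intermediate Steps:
U = 133/3 (U = -1/3*(-133) = 133/3 ≈ 44.333)
A(y, D) = 3 - D - D*y**2 (A(y, D) = 3 - ((y*y)*D + D) = 3 - (y**2*D + D) = 3 - (D*y**2 + D) = 3 - (D + D*y**2) = 3 + (-D - D*y**2) = 3 - D - D*y**2)
1/A(-127, U) = 1/(3 - 1*133/3 - 1*133/3*(-127)**2) = 1/(3 - 133/3 - 1*133/3*16129) = 1/(3 - 133/3 - 2145157/3) = 1/(-2145281/3) = -3/2145281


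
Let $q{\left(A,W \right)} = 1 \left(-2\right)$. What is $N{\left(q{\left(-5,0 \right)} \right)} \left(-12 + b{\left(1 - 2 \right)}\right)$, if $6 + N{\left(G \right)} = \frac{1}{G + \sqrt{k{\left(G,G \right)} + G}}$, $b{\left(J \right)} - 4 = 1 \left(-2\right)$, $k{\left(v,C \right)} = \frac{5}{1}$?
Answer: $80 + 10 \sqrt{3} \approx 97.321$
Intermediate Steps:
$k{\left(v,C \right)} = 5$ ($k{\left(v,C \right)} = 5 \cdot 1 = 5$)
$q{\left(A,W \right)} = -2$
$b{\left(J \right)} = 2$ ($b{\left(J \right)} = 4 + 1 \left(-2\right) = 4 - 2 = 2$)
$N{\left(G \right)} = -6 + \frac{1}{G + \sqrt{5 + G}}$
$N{\left(q{\left(-5,0 \right)} \right)} \left(-12 + b{\left(1 - 2 \right)}\right) = \frac{1 - -12 - 6 \sqrt{5 - 2}}{-2 + \sqrt{5 - 2}} \left(-12 + 2\right) = \frac{1 + 12 - 6 \sqrt{3}}{-2 + \sqrt{3}} \left(-10\right) = \frac{13 - 6 \sqrt{3}}{-2 + \sqrt{3}} \left(-10\right) = - \frac{10 \left(13 - 6 \sqrt{3}\right)}{-2 + \sqrt{3}}$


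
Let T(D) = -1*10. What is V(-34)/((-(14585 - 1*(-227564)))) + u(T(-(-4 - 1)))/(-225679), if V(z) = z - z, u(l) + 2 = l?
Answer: 12/225679 ≈ 5.3173e-5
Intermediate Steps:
T(D) = -10
u(l) = -2 + l
V(z) = 0
V(-34)/((-(14585 - 1*(-227564)))) + u(T(-(-4 - 1)))/(-225679) = 0/((-(14585 - 1*(-227564)))) + (-2 - 10)/(-225679) = 0/((-(14585 + 227564))) - 12*(-1/225679) = 0/((-1*242149)) + 12/225679 = 0/(-242149) + 12/225679 = 0*(-1/242149) + 12/225679 = 0 + 12/225679 = 12/225679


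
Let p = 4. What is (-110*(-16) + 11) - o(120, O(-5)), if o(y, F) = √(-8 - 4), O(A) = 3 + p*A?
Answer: 1771 - 2*I*√3 ≈ 1771.0 - 3.4641*I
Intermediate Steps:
O(A) = 3 + 4*A
o(y, F) = 2*I*√3 (o(y, F) = √(-12) = 2*I*√3)
(-110*(-16) + 11) - o(120, O(-5)) = (-110*(-16) + 11) - 2*I*√3 = (1760 + 11) - 2*I*√3 = 1771 - 2*I*√3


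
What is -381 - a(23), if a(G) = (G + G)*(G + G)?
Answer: -2497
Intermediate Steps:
a(G) = 4*G**2 (a(G) = (2*G)*(2*G) = 4*G**2)
-381 - a(23) = -381 - 4*23**2 = -381 - 4*529 = -381 - 1*2116 = -381 - 2116 = -2497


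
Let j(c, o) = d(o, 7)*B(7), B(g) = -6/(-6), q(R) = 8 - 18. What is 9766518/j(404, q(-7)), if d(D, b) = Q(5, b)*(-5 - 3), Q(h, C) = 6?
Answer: -1627753/8 ≈ -2.0347e+5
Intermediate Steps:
q(R) = -10
B(g) = 1 (B(g) = -6*(-1/6) = 1)
d(D, b) = -48 (d(D, b) = 6*(-5 - 3) = 6*(-8) = -48)
j(c, o) = -48 (j(c, o) = -48*1 = -48)
9766518/j(404, q(-7)) = 9766518/(-48) = 9766518*(-1/48) = -1627753/8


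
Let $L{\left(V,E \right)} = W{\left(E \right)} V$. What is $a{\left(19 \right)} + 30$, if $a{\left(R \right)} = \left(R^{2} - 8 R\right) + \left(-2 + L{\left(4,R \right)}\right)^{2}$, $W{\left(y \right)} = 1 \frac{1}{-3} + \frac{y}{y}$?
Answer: $\frac{2155}{9} \approx 239.44$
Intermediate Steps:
$W{\left(y \right)} = \frac{2}{3}$ ($W{\left(y \right)} = 1 \left(- \frac{1}{3}\right) + 1 = - \frac{1}{3} + 1 = \frac{2}{3}$)
$L{\left(V,E \right)} = \frac{2 V}{3}$
$a{\left(R \right)} = \frac{4}{9} + R^{2} - 8 R$ ($a{\left(R \right)} = \left(R^{2} - 8 R\right) + \left(-2 + \frac{2}{3} \cdot 4\right)^{2} = \left(R^{2} - 8 R\right) + \left(-2 + \frac{8}{3}\right)^{2} = \left(R^{2} - 8 R\right) + \left(\frac{2}{3}\right)^{2} = \left(R^{2} - 8 R\right) + \frac{4}{9} = \frac{4}{9} + R^{2} - 8 R$)
$a{\left(19 \right)} + 30 = \left(\frac{4}{9} + 19^{2} - 152\right) + 30 = \left(\frac{4}{9} + 361 - 152\right) + 30 = \frac{1885}{9} + 30 = \frac{2155}{9}$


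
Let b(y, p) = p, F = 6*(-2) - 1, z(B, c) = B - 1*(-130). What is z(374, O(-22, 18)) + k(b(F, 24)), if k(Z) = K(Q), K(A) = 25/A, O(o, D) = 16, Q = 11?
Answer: 5569/11 ≈ 506.27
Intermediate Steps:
z(B, c) = 130 + B (z(B, c) = B + 130 = 130 + B)
F = -13 (F = -12 - 1 = -13)
k(Z) = 25/11
z(374, O(-22, 18)) + k(b(F, 24)) = (130 + 374) + 25/11 = 504 + 25/11 = 5569/11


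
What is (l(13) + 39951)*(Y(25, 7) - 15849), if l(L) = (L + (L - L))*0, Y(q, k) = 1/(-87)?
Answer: -18362331888/29 ≈ -6.3318e+8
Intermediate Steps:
Y(q, k) = -1/87
l(L) = 0 (l(L) = (L + 0)*0 = L*0 = 0)
(l(13) + 39951)*(Y(25, 7) - 15849) = (0 + 39951)*(-1/87 - 15849) = 39951*(-1378864/87) = -18362331888/29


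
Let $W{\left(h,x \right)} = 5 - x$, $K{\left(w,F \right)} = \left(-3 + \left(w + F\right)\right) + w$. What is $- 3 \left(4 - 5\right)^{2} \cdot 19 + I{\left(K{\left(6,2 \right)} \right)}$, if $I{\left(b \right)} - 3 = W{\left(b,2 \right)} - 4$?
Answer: $-55$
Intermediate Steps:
$K{\left(w,F \right)} = -3 + F + 2 w$ ($K{\left(w,F \right)} = \left(-3 + \left(F + w\right)\right) + w = \left(-3 + F + w\right) + w = -3 + F + 2 w$)
$I{\left(b \right)} = 2$ ($I{\left(b \right)} = 3 + \left(\left(5 - 2\right) - 4\right) = 3 + \left(3 - 4\right) = 3 - 1 = 2$)
$- 3 \left(4 - 5\right)^{2} \cdot 19 + I{\left(K{\left(6,2 \right)} \right)} = - 3 \left(4 - 5\right)^{2} \cdot 19 + 2 = - 3 \left(-1\right)^{2} \cdot 19 + 2 = - 3 \cdot 1 \cdot 19 + 2 = \left(-3\right) 19 + 2 = -57 + 2 = -55$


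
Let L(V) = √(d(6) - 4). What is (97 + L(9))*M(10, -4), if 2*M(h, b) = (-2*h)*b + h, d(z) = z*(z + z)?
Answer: 4365 + 90*√17 ≈ 4736.1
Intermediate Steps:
d(z) = 2*z² (d(z) = z*(2*z) = 2*z²)
L(V) = 2*√17 (L(V) = √(2*6² - 4) = √(2*36 - 4) = √(72 - 4) = √68 = 2*√17)
M(h, b) = h/2 - b*h (M(h, b) = ((-2*h)*b + h)/2 = (-2*b*h + h)/2 = (h - 2*b*h)/2 = h/2 - b*h)
(97 + L(9))*M(10, -4) = (97 + 2*√17)*(10*(½ - 1*(-4))) = (97 + 2*√17)*(10*(½ + 4)) = (97 + 2*√17)*(10*(9/2)) = (97 + 2*√17)*45 = 4365 + 90*√17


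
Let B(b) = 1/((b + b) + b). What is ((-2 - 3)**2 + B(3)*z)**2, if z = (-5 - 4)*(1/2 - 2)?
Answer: 2809/4 ≈ 702.25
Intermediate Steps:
B(b) = 1/(3*b) (B(b) = 1/(2*b + b) = 1/(3*b))
z = 27/2 (z = -9*(1/2 - 2) = -9*(-3/2) = 27/2 ≈ 13.500)
((-2 - 3)**2 + B(3)*z)**2 = ((-2 - 3)**2 + ((1/3)/3)*(27/2))**2 = ((-5)**2 + ((1/3)*(1/3))*(27/2))**2 = (25 + (1/9)*(27/2))**2 = (25 + 3/2)**2 = (53/2)**2 = 2809/4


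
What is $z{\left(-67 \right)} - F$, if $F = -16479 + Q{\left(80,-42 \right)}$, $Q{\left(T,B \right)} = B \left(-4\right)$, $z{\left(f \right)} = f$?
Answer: $16244$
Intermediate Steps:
$Q{\left(T,B \right)} = - 4 B$
$F = -16311$ ($F = -16479 - -168 = -16479 + 168 = -16311$)
$z{\left(-67 \right)} - F = -67 - -16311 = -67 + 16311 = 16244$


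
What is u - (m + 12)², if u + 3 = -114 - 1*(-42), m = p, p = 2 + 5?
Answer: -436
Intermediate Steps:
p = 7
m = 7
u = -75 (u = -3 + (-114 - 1*(-42)) = -3 + (-114 + 42) = -3 - 72 = -75)
u - (m + 12)² = -75 - (7 + 12)² = -75 - 1*19² = -75 - 1*361 = -75 - 361 = -436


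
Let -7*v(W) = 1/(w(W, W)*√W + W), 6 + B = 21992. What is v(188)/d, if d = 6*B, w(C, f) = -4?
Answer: -1/158826864 - √47/3732431304 ≈ -8.1329e-9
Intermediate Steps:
B = 21986 (B = -6 + 21992 = 21986)
d = 131916 (d = 6*21986 = 131916)
v(W) = -1/(7*(W - 4*√W)) (v(W) = -1/(7*(-4*√W + W)) = -1/(7*(W - 4*√W)))
v(188)/d = 1/((-7*188 + 28*√188)*131916) = (1/131916)/(-1316 + 28*(2*√47)) = (1/131916)/(-1316 + 56*√47) = 1/(131916*(-1316 + 56*√47))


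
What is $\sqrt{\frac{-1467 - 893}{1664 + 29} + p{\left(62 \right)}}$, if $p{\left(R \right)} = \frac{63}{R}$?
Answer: $\frac{i \sqrt{4163056526}}{104966} \approx 0.61469 i$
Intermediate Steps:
$\sqrt{\frac{-1467 - 893}{1664 + 29} + p{\left(62 \right)}} = \sqrt{\frac{-1467 - 893}{1664 + 29} + \frac{63}{62}} = \sqrt{- \frac{2360}{1693} + 63 \cdot \frac{1}{62}} = \sqrt{\left(-2360\right) \frac{1}{1693} + \frac{63}{62}} = \sqrt{- \frac{2360}{1693} + \frac{63}{62}} = \sqrt{- \frac{39661}{104966}} = \frac{i \sqrt{4163056526}}{104966}$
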